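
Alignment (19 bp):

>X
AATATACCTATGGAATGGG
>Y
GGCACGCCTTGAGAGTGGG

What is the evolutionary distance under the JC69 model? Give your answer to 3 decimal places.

0.749

The sequences differ at 9 of 19 sites (1, 2, 3, 5, 6, 10, 11, 12, 15), so p = 9/19 ≈ 0.473684.
d = −(3/4) ln(1 − 4p/3) = −0.75 ln(1 − 0.631579) = −0.75 ln(0.368421)
  = −0.75 × (-0.998529) = 0.748897 substitutions/site.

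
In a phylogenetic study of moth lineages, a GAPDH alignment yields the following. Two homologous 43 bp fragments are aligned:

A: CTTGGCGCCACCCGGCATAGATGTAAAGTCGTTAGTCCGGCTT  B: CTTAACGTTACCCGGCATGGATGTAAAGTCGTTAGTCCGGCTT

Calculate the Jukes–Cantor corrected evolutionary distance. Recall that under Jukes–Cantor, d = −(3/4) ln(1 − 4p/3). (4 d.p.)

0.1263

The sequences differ at 5 of 43 sites (4, 5, 8, 9, 19), so p = 5/43 ≈ 0.116279.
d = −(3/4) ln(1 − 4p/3) = −0.75 ln(1 − 0.155039) = −0.75 ln(0.844961)
  = −0.75 × (-0.168465) = 0.126349 substitutions/site.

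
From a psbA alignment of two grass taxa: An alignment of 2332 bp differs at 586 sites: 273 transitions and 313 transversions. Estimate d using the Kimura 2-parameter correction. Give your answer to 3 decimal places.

0.308

P = 273/2332 ≈ 0.117067 and Q = 313/2332 ≈ 0.13422.
Under the Kimura two-parameter model, d = −½ ln(1 − 2P − Q) − ¼ ln(1 − 2Q).
1 − 2P − Q = 0.631646, giving −½ ln(0.631646) = 0.229713.
1 − 2Q = 0.73156, giving −¼ ln(0.73156) = 0.078144.
d = 0.229713 + 0.078144 = 0.307857.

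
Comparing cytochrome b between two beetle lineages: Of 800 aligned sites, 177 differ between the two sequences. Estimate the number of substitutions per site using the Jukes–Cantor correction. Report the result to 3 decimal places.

p = 177/800 = 0.22125.
d = −(3/4) ln(1 − 4p/3) = −0.75 ln(1 − 0.295) = −0.75 ln(0.705)
  = −0.75 × (-0.349557) = 0.262168 substitutions/site.

0.262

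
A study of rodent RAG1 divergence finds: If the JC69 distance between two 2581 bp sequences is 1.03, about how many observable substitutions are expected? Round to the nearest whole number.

Invert JC69: p = (3/4)(1 − e^(−4d/3)) = 0.75 × (1 − e^(-1.373333)) = 0.75 × (1 − 0.253261) = 0.560054.
Expected differing sites = pL ≈ 0.560054 × 2581 = 1445.499374 ≈ 1445.

1445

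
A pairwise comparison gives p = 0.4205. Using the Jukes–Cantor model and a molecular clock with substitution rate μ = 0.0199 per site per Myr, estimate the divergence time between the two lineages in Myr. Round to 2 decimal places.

d = −(3/4) ln(1 − 4p/3) = −0.75 ln(1 − 0.560667) = −0.75 ln(0.439333)
  = −0.75 × (-0.822498) = 0.616874 substitutions/site.
Under a molecular clock d = 2μt, so t = d/(2μ) = 0.616874 / (2 × 0.0199) = 15.50 Myr.

15.50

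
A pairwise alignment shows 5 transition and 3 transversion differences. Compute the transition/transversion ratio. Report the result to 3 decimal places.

1.667

R = 5/3 = 1.666666… ≈ 1.667 (to 3 d.p.).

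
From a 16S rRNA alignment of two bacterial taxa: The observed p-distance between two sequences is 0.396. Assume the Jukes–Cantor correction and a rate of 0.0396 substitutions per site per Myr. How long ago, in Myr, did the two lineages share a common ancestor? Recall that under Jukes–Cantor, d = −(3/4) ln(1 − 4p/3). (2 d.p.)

7.11

d = −(3/4) ln(1 − 4p/3) = −0.75 ln(1 − 0.528) = −0.75 ln(0.472)
  = −0.75 × (-0.750776) = 0.563082 substitutions/site.
Under a molecular clock d = 2μt, so t = d/(2μ) = 0.563082 / (2 × 0.0396) = 7.11 Myr.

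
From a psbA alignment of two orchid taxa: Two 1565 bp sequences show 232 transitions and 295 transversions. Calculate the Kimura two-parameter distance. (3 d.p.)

0.450

P = 232/1565 ≈ 0.148243 and Q = 295/1565 ≈ 0.188498.
Under the Kimura two-parameter model, d = −½ ln(1 − 2P − Q) − ¼ ln(1 − 2Q).
1 − 2P − Q = 0.515016, giving −½ ln(0.515016) = 0.331779.
1 − 2Q = 0.623004, giving −¼ ln(0.623004) = 0.118301.
d = 0.331779 + 0.118301 = 0.450080.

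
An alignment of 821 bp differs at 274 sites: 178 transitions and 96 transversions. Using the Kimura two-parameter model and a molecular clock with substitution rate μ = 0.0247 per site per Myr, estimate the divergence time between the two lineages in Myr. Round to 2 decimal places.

P = 178/821 ≈ 0.216809 and Q = 96/821 ≈ 0.116931.
Under the Kimura two-parameter model, d = −½ ln(1 − 2P − Q) − ¼ ln(1 − 2Q).
1 − 2P − Q = 0.449451, giving −½ ln(0.449451) = 0.399864.
1 − 2Q = 0.766138, giving −¼ ln(0.766138) = 0.066598.
d = 0.399864 + 0.066598 = 0.466462.
Under a molecular clock d = 2μt, so t = d/(2μ) = 0.466462 / (2 × 0.0247) = 9.44 Myr.

9.44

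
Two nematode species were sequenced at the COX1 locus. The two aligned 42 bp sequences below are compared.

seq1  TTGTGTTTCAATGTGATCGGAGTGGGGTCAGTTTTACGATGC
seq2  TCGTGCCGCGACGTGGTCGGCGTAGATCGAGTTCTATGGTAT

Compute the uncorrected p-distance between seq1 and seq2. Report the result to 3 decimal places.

The sequences differ at 18 of 42 positions.
p = 18/42 = 0.428571… ≈ 0.429 (to 3 d.p.).

0.429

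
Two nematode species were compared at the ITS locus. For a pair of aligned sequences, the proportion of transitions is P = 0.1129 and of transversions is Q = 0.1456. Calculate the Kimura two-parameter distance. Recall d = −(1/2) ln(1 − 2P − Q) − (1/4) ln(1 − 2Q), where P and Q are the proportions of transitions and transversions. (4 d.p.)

Under the Kimura two-parameter model, d = −½ ln(1 − 2P − Q) − ¼ ln(1 − 2Q).
1 − 2P − Q = 0.6286, giving −½ ln(0.6286) = 0.232130.
1 − 2Q = 0.7088, giving −¼ ln(0.7088) = 0.086045.
d = 0.232130 + 0.086045 = 0.318175.

0.3182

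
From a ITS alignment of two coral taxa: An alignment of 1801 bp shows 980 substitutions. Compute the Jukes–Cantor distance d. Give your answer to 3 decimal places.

p = 980/1801 ≈ 0.544142.
d = −(3/4) ln(1 − 4p/3) = −0.75 ln(1 − 0.725523) = −0.75 ln(0.274477)
  = −0.75 × (-1.292888) = 0.969666 substitutions/site.

0.970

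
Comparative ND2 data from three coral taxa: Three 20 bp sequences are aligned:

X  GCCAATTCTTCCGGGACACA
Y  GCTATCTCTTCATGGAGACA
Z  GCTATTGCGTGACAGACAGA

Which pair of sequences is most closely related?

X and Y

X–Y: 6/20 differ, p = 0.300, d = 0.383.
X–Z: 9/20 differ, p = 0.450, d = 0.687.
Y–Z: 8/20 differ, p = 0.400, d = 0.572.
The smallest distance is between X and Y.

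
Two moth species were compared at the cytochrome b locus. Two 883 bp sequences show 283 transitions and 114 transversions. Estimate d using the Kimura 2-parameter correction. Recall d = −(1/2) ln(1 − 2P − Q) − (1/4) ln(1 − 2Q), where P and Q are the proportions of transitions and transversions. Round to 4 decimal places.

P = 283/883 ≈ 0.320498 and Q = 114/883 ≈ 0.129105.
Under the Kimura two-parameter model, d = −½ ln(1 − 2P − Q) − ¼ ln(1 − 2Q).
1 − 2P − Q = 0.229899, giving −½ ln(0.229899) = 0.735058.
1 − 2Q = 0.74179, giving −¼ ln(0.74179) = 0.074672.
d = 0.735058 + 0.074672 = 0.809730.

0.8097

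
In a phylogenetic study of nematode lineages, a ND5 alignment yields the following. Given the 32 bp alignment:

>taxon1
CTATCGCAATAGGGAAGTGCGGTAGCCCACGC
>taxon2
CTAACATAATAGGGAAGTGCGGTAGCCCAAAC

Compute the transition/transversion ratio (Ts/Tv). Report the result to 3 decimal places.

1.500

Transitions are A↔G and C↔T; transversions are all other mismatches.
Transitions: 3. Transversions: 2.
R = 3/2 = 1.500.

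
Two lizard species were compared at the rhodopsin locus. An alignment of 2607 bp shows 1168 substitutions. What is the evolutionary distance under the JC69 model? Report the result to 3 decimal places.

0.682

p = 1168/2607 ≈ 0.448025.
d = −(3/4) ln(1 − 4p/3) = −0.75 ln(1 − 0.597367) = −0.75 ln(0.402633)
  = −0.75 × (-0.909730) = 0.682298 substitutions/site.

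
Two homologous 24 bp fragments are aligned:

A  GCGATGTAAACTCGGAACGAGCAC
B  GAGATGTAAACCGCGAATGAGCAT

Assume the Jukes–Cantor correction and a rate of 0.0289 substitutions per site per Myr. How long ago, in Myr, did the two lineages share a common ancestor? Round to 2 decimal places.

5.26

The sequences differ at 6 of 24 sites (2, 12, 13, 14, 18, 24), so p = 6/24 = 0.25.
d = −(3/4) ln(1 − 4p/3) = −0.75 ln(1 − 0.333333) = −0.75 ln(0.666667)
  = −0.75 × (-0.405465) = 0.304099 substitutions/site.
Under a molecular clock d = 2μt, so t = d/(2μ) = 0.304099 / (2 × 0.0289) = 5.26 Myr.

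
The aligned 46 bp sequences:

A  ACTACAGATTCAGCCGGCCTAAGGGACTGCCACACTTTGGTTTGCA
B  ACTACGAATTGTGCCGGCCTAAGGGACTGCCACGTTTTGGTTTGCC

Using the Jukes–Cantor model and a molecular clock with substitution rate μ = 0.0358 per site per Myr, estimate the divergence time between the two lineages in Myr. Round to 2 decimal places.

The sequences differ at 7 of 46 sites (6, 7, 11, 12, 34, 35, 46), so p = 7/46 ≈ 0.152174.
d = −(3/4) ln(1 − 4p/3) = −0.75 ln(1 − 0.202899) = −0.75 ln(0.797101)
  = −0.75 × (-0.226774) = 0.170081 substitutions/site.
Under a molecular clock d = 2μt, so t = d/(2μ) = 0.170081 / (2 × 0.0358) = 2.38 Myr.

2.38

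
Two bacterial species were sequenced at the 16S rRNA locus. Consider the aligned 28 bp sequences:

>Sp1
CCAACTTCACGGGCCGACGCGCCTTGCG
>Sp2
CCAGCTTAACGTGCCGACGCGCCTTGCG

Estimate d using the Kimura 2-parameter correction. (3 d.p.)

Of 28 sites, 1 differences are transitions and 2 are transversions, so P = 1/28 ≈ 0.035714 and Q = 2/28 ≈ 0.071429.
Under the Kimura two-parameter model, d = −½ ln(1 − 2P − Q) − ¼ ln(1 − 2Q).
1 − 2P − Q = 0.857143, giving −½ ln(0.857143) = 0.077075.
1 − 2Q = 0.857142, giving −¼ ln(0.857142) = 0.038538.
d = 0.077075 + 0.038538 = 0.115613.

0.116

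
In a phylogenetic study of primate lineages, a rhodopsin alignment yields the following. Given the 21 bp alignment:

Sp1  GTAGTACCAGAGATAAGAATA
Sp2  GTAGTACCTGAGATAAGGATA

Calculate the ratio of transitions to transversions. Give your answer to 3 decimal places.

1.000

Transitions are A↔G and C↔T; transversions are all other mismatches.
Transitions: 1. Transversions: 1.
R = 1/1 = 1.000.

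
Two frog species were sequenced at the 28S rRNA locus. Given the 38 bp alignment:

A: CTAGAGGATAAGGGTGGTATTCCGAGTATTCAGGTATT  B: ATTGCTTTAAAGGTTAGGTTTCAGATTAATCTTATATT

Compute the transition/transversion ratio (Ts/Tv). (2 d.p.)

Transitions are A↔G and C↔T; transversions are all other mismatches.
Transitions: 2. Transversions: 15.
R = 2/15 = 0.133333… ≈ 0.13 (to 2 d.p.).

0.13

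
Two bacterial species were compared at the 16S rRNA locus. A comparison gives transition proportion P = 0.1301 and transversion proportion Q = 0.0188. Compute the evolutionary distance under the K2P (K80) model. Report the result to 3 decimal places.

0.173

Under the Kimura two-parameter model, d = −½ ln(1 − 2P − Q) − ¼ ln(1 − 2Q).
1 − 2P − Q = 0.721, giving −½ ln(0.721) = 0.163558.
1 − 2Q = 0.9624, giving −¼ ln(0.9624) = 0.009581.
d = 0.163558 + 0.009581 = 0.173139.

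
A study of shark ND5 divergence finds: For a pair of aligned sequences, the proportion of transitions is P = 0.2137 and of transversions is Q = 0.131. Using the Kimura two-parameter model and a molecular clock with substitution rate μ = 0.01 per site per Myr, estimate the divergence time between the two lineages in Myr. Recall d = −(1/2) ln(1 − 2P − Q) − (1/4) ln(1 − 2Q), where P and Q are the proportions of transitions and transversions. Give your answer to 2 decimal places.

24.23

Under the Kimura two-parameter model, d = −½ ln(1 − 2P − Q) − ¼ ln(1 − 2Q).
1 − 2P − Q = 0.4416, giving −½ ln(0.4416) = 0.408675.
1 − 2Q = 0.738, giving −¼ ln(0.738) = 0.075953.
d = 0.408675 + 0.075953 = 0.484628.
Under a molecular clock d = 2μt, so t = d/(2μ) = 0.484628 / (2 × 0.01) = 24.23 Myr.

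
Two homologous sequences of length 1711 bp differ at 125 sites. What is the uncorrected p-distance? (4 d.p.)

p = 125/1711 = 0.073056… ≈ 0.0731 (to 4 d.p.).

0.0731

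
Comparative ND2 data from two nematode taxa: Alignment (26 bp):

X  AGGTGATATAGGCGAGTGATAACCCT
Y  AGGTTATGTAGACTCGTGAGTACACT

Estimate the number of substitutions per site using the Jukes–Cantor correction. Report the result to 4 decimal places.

0.3961

The sequences differ at 8 of 26 sites (5, 8, 12, 14, 15, 20, 21, 24), so p = 8/26 ≈ 0.307692.
d = −(3/4) ln(1 − 4p/3) = −0.75 ln(1 − 0.410256) = −0.75 ln(0.589744)
  = −0.75 × (-0.528067) = 0.396050 substitutions/site.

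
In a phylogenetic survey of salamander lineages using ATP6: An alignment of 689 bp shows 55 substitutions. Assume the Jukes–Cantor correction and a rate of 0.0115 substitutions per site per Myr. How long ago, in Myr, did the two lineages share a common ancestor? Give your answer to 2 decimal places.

p = 55/689 ≈ 0.079826.
d = −(3/4) ln(1 − 4p/3) = −0.75 ln(1 − 0.106435) = −0.75 ln(0.893565)
  = −0.75 × (-0.112536) = 0.084402 substitutions/site.
Under a molecular clock d = 2μt, so t = d/(2μ) = 0.084402 / (2 × 0.0115) = 3.67 Myr.

3.67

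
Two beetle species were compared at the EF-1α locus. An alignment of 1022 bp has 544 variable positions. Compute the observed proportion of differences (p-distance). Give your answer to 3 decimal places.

0.532

p = 544/1022 = 0.532289… ≈ 0.532 (to 3 d.p.).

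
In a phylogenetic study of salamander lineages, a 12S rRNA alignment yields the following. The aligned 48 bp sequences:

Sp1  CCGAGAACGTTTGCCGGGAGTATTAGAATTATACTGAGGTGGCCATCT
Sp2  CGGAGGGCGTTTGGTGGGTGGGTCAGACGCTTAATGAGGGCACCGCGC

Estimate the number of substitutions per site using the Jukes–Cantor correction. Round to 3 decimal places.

The sequences differ at 21 of 48 sites, so p = 21/48 = 0.4375.
d = −(3/4) ln(1 − 4p/3) = −0.75 ln(1 − 0.583333) = −0.75 ln(0.416667)
  = −0.75 × (-0.875468) = 0.656601 substitutions/site.

0.657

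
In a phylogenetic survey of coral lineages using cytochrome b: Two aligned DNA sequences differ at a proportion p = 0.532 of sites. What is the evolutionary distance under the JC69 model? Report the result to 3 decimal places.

d = −(3/4) ln(1 − 4p/3) = −0.75 ln(1 − 0.709333) = −0.75 ln(0.290667)
  = −0.75 × (-1.235577) = 0.926683 substitutions/site.

0.927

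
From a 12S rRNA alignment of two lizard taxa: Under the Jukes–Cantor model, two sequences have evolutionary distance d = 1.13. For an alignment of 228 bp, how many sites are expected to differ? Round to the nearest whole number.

Invert JC69: p = (3/4)(1 − e^(−4d/3)) = 0.75 × (1 − e^(-1.506667)) = 0.75 × (1 − 0.221647) = 0.583765.
Expected differing sites = pL ≈ 0.583765 × 228 = 133.09842 ≈ 133.

133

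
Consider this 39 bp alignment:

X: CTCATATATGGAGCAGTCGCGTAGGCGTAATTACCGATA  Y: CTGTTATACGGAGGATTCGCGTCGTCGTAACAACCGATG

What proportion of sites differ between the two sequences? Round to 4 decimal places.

0.2564

The sequences differ at 10 of 39 positions (sites 3, 4, 9, 14, 16, 23, 25, 31, 32, 39).
p = 10/39 = 0.256410… ≈ 0.2564 (to 4 d.p.).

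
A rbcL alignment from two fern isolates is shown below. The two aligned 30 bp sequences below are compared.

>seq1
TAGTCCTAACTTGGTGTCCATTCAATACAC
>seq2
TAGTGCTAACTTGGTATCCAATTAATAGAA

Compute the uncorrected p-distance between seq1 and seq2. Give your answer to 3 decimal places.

0.200

The sequences differ at 6 of 30 positions (sites 5, 16, 21, 23, 28, 30).
p = 6/30 = 0.200.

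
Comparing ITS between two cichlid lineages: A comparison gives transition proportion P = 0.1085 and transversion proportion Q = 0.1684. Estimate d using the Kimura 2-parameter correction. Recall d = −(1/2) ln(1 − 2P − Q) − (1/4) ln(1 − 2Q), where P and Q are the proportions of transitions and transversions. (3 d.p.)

0.346

Under the Kimura two-parameter model, d = −½ ln(1 − 2P − Q) − ¼ ln(1 − 2Q).
1 − 2P − Q = 0.6146, giving −½ ln(0.6146) = 0.243392.
1 − 2Q = 0.6632, giving −¼ ln(0.6632) = 0.102670.
d = 0.243392 + 0.102670 = 0.346062.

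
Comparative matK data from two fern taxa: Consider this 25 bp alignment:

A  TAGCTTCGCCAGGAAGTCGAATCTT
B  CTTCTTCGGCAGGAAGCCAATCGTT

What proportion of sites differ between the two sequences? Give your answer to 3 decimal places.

The sequences differ at 9 of 25 positions (sites 1, 2, 3, 9, 17, 19, 21, 22, 23).
p = 9/25 = 0.360.

0.360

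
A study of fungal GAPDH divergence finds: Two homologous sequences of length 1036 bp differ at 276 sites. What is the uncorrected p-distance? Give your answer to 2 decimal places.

0.27

p = 276/1036 = 0.266409… ≈ 0.27 (to 2 d.p.).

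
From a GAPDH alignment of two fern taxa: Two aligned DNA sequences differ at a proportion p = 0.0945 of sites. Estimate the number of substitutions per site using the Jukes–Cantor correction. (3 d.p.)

0.101

d = −(3/4) ln(1 − 4p/3) = −0.75 ln(1 − 0.126) = −0.75 ln(0.874)
  = −0.75 × (-0.134675) = 0.101006 substitutions/site.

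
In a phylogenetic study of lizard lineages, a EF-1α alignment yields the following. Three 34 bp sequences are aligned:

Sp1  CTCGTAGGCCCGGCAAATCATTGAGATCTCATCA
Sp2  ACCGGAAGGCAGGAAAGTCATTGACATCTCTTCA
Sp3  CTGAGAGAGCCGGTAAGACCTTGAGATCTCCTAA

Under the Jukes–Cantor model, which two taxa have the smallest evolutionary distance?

Sp1–Sp2: 10/34 differ, p = 0.294, d = 0.373.
Sp1–Sp3: 11/34 differ, p = 0.324, d = 0.423.
Sp2–Sp3: 13/34 differ, p = 0.382, d = 0.535.
The smallest distance is between Sp1 and Sp2.

Sp1 and Sp2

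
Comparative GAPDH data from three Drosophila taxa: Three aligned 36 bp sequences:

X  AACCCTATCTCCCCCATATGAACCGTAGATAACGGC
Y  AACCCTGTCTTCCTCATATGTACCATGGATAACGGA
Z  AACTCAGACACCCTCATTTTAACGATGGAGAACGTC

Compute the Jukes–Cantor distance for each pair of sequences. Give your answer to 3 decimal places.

d(X,Y) = 0.225, d(X,Z) = 0.493, d(Y,Z) = 0.441

X–Y: 7/36 sites differ → p ≈ 0.194444, d = −0.75 ln(1 − 0.259259) = 0.225078 ≈ 0.225.
X–Z: 13/36 sites differ → p ≈ 0.361111, d = −0.75 ln(1 − 0.481481) = 0.492584 ≈ 0.493.
Y–Z: 12/36 sites differ → p ≈ 0.333333, d = −0.75 ln(1 − 0.444444) = 0.440839 ≈ 0.441.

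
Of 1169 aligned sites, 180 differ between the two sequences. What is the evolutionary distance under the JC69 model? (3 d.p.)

0.172

p = 180/1169 ≈ 0.153978.
d = −(3/4) ln(1 − 4p/3) = −0.75 ln(1 − 0.205304) = −0.75 ln(0.794696)
  = −0.75 × (-0.229796) = 0.172347 substitutions/site.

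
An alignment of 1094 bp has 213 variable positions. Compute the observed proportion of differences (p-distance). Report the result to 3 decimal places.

p = 213/1094 = 0.194698… ≈ 0.195 (to 3 d.p.).

0.195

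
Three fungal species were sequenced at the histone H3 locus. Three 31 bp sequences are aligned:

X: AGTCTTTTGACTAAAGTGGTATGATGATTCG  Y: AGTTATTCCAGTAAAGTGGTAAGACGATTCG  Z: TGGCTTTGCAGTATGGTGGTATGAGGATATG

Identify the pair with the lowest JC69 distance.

X–Y: 7/31 differ, p = 0.226, d = 0.269.
X–Z: 10/31 differ, p = 0.323, d = 0.422.
Y–Z: 11/31 differ, p = 0.355, d = 0.481.
The smallest distance is between X and Y.

X and Y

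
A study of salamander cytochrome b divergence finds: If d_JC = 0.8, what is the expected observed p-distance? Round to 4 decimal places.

p = (3/4)(1 − e^(−4d/3)) = 0.75 × (1 − e^(-1.066667)) = 0.75 × (1 − 0.344154) = 0.491885.

0.4919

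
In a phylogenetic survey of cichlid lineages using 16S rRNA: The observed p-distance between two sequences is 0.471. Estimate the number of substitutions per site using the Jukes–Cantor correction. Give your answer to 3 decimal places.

0.742

d = −(3/4) ln(1 − 4p/3) = −0.75 ln(1 − 0.628) = −0.75 ln(0.372)
  = −0.75 × (-0.988861) = 0.741646 substitutions/site.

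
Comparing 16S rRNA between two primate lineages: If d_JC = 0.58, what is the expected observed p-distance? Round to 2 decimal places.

0.40

p = (3/4)(1 − e^(−4d/3)) = 0.75 × (1 − e^(-0.773333)) = 0.75 × (1 − 0.461472) = 0.403896.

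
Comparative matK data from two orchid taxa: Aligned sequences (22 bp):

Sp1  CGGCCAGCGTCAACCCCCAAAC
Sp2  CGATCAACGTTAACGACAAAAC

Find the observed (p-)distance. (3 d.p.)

0.318

The sequences differ at 7 of 22 positions (sites 3, 4, 7, 11, 15, 16, 18).
p = 7/22 = 0.318181… ≈ 0.318 (to 3 d.p.).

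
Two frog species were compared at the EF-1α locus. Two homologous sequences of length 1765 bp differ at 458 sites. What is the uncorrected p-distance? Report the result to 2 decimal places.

0.26

p = 458/1765 = 0.259490… ≈ 0.26 (to 2 d.p.).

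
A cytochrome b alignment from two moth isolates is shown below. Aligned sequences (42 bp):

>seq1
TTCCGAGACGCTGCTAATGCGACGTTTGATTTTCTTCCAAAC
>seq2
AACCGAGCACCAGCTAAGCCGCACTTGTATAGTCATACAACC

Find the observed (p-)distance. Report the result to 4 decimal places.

The sequences differ at 18 of 42 positions.
p = 18/42 = 0.428571… ≈ 0.4286 (to 4 d.p.).

0.4286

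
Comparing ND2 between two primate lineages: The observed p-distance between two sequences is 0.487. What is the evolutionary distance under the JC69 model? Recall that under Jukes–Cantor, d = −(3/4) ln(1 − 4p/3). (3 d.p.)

0.786

d = −(3/4) ln(1 − 4p/3) = −0.75 ln(1 − 0.649333) = −0.75 ln(0.350667)
  = −0.75 × (-1.047918) = 0.785939 substitutions/site.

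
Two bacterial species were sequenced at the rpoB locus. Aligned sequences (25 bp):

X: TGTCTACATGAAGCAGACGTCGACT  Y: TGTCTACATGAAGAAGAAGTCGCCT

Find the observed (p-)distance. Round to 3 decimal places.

0.120

The sequences differ at 3 of 25 positions (sites 14, 18, 23).
p = 3/25 = 0.120.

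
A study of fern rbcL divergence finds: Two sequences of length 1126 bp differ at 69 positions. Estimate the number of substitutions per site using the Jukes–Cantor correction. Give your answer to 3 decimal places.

p = 69/1126 ≈ 0.061279.
d = −(3/4) ln(1 − 4p/3) = −0.75 ln(1 − 0.081705) = −0.75 ln(0.918295)
  = −0.75 × (-0.085237) = 0.063928 substitutions/site.

0.064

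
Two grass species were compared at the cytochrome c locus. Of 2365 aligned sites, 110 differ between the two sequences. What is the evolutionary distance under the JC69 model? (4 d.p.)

0.0480

p = 110/2365 ≈ 0.046512.
d = −(3/4) ln(1 − 4p/3) = −0.75 ln(1 − 0.062016) = −0.75 ln(0.937984)
  = −0.75 × (-0.064022) = 0.048017 substitutions/site.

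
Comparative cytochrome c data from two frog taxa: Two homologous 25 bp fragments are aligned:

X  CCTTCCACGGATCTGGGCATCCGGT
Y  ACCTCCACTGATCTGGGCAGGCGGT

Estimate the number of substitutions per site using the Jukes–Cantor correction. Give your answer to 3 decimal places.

0.233

The sequences differ at 5 of 25 sites (1, 3, 9, 20, 21), so p = 5/25 = 0.2.
d = −(3/4) ln(1 − 4p/3) = −0.75 ln(1 − 0.266667) = −0.75 ln(0.733333)
  = −0.75 × (-0.310155) = 0.232616 substitutions/site.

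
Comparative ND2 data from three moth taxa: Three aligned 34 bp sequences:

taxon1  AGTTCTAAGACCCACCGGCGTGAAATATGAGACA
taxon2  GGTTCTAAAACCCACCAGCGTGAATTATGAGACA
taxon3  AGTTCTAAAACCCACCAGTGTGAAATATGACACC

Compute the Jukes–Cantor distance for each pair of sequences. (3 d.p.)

d(taxon1,taxon2) = 0.128, d(taxon1,taxon3) = 0.164, d(taxon2,taxon3) = 0.164

taxon1–taxon2: 4/34 sites differ → p ≈ 0.117647, d = −0.75 ln(1 − 0.156863) = 0.127969 ≈ 0.128.
taxon1–taxon3: 5/34 sites differ → p ≈ 0.147059, d = −0.75 ln(1 − 0.196079) = 0.163691 ≈ 0.164.
taxon2–taxon3: 5/34 sites differ → p ≈ 0.147059, d = −0.75 ln(1 − 0.196079) = 0.163691 ≈ 0.164.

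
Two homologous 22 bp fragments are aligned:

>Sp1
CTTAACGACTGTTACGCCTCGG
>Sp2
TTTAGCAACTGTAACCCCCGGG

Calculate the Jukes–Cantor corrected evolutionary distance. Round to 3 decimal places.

The sequences differ at 7 of 22 sites (1, 5, 7, 13, 16, 19, 20), so p = 7/22 ≈ 0.318182.
d = −(3/4) ln(1 − 4p/3) = −0.75 ln(1 − 0.424243) = −0.75 ln(0.575757)
  = −0.75 × (-0.552070) = 0.414053 substitutions/site.

0.414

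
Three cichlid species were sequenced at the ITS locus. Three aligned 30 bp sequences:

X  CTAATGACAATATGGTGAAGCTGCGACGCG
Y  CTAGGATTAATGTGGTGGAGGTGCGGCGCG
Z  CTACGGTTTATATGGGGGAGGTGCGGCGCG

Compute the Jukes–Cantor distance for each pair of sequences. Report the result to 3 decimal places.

X–Y: 9/30 sites differ → p = 0.3, d = −0.75 ln(1 − 0.4) = 0.383119 ≈ 0.383.
X–Z: 9/30 sites differ → p = 0.3, d = −0.75 ln(1 − 0.4) = 0.383119 ≈ 0.383.
Y–Z: 5/30 sites differ → p ≈ 0.166667, d = −0.75 ln(1 − 0.222223) = 0.188487 ≈ 0.188.

d(X,Y) = 0.383, d(X,Z) = 0.383, d(Y,Z) = 0.188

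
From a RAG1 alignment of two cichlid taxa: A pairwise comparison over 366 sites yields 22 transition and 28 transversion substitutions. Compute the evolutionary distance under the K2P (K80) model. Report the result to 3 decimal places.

0.151

P = 22/366 ≈ 0.060109 and Q = 28/366 ≈ 0.076503.
Under the Kimura two-parameter model, d = −½ ln(1 − 2P − Q) − ¼ ln(1 − 2Q).
1 − 2P − Q = 0.803279, giving −½ ln(0.803279) = 0.109527.
1 − 2Q = 0.846994, giving −¼ ln(0.846994) = 0.041515.
d = 0.109527 + 0.041515 = 0.151042.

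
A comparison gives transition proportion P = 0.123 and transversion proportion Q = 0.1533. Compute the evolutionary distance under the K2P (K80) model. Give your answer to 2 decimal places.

Under the Kimura two-parameter model, d = −½ ln(1 − 2P − Q) − ¼ ln(1 − 2Q).
1 − 2P − Q = 0.6007, giving −½ ln(0.6007) = 0.254830.
1 − 2Q = 0.6934, giving −¼ ln(0.6934) = 0.091537.
d = 0.254830 + 0.091537 = 0.346367.

0.35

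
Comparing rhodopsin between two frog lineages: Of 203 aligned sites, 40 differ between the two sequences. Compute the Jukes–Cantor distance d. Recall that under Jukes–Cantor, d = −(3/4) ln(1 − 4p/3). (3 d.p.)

0.229

p = 40/203 ≈ 0.197044.
d = −(3/4) ln(1 − 4p/3) = −0.75 ln(1 − 0.262725) = −0.75 ln(0.737275)
  = −0.75 × (-0.304794) = 0.228596 substitutions/site.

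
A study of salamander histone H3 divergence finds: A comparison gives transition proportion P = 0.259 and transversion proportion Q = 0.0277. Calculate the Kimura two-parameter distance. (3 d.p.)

Under the Kimura two-parameter model, d = −½ ln(1 − 2P − Q) − ¼ ln(1 − 2Q).
1 − 2P − Q = 0.4543, giving −½ ln(0.4543) = 0.394499.
1 − 2Q = 0.9446, giving −¼ ln(0.9446) = 0.014248.
d = 0.394499 + 0.014248 = 0.408747.

0.409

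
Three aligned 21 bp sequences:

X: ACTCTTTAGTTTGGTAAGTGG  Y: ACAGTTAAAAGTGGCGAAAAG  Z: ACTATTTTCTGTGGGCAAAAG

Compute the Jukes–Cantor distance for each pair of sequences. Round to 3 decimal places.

d(X,Y) = 0.899, d(X,Z) = 0.635, d(Y,Z) = 0.532

X–Y: 11/21 sites differ → p ≈ 0.52381, d = −0.75 ln(1 − 0.698413) = 0.899023 ≈ 0.899.
X–Z: 9/21 sites differ → p ≈ 0.428571, d = −0.75 ln(1 − 0.571428) = 0.635472 ≈ 0.635.
Y–Z: 8/21 sites differ → p ≈ 0.380952, d = −0.75 ln(1 − 0.507936) = 0.531860 ≈ 0.532.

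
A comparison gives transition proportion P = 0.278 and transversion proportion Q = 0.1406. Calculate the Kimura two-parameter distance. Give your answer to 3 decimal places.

Under the Kimura two-parameter model, d = −½ ln(1 − 2P − Q) − ¼ ln(1 − 2Q).
1 − 2P − Q = 0.3034, giving −½ ln(0.3034) = 0.596352.
1 − 2Q = 0.7188, giving −¼ ln(0.7188) = 0.082543.
d = 0.596352 + 0.082543 = 0.678895.

0.679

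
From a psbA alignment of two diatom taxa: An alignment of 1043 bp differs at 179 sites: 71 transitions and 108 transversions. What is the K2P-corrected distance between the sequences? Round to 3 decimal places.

0.195

P = 71/1043 ≈ 0.068073 and Q = 108/1043 ≈ 0.103547.
Under the Kimura two-parameter model, d = −½ ln(1 − 2P − Q) − ¼ ln(1 − 2Q).
1 − 2P − Q = 0.760307, giving −½ ln(0.760307) = 0.137016.
1 − 2Q = 0.792906, giving −¼ ln(0.792906) = 0.058013.
d = 0.137016 + 0.058013 = 0.195029.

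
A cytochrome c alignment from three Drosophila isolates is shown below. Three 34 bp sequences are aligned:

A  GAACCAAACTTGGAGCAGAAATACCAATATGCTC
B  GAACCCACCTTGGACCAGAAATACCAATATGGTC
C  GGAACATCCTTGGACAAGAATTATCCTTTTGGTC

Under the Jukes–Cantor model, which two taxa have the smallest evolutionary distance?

A–B: 4/34 differ, p = 0.118, d = 0.128.
A–C: 12/34 differ, p = 0.353, d = 0.477.
B–C: 10/34 differ, p = 0.294, d = 0.373.
The smallest distance is between A and B.

A and B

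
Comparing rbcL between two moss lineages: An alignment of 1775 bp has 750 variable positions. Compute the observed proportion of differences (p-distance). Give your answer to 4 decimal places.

0.4225

p = 750/1775 = 0.422535… ≈ 0.4225 (to 4 d.p.).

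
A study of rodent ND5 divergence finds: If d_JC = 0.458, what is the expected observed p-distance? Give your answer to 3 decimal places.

p = (3/4)(1 − e^(−4d/3)) = 0.75 × (1 − e^(-0.610667)) = 0.75 × (1 − 0.542989) = 0.342758.

0.343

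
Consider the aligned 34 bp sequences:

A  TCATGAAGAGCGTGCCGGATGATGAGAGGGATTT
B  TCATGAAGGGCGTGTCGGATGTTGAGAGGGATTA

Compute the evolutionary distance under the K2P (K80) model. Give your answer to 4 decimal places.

0.1284

Of 34 sites, 2 differences are transitions and 2 are transversions, so P = 2/34 ≈ 0.058824 and Q = 2/34 ≈ 0.058824.
Under the Kimura two-parameter model, d = −½ ln(1 − 2P − Q) − ¼ ln(1 − 2Q).
1 − 2P − Q = 0.823528, giving −½ ln(0.823528) = 0.097079.
1 − 2Q = 0.882352, giving −¼ ln(0.882352) = 0.031291.
d = 0.097079 + 0.031291 = 0.128370.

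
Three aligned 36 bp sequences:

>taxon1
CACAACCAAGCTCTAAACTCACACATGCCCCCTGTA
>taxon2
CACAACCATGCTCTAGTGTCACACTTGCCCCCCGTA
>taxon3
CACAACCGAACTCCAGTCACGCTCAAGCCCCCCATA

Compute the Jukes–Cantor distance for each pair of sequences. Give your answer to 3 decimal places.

taxon1–taxon2: 6/36 sites differ → p ≈ 0.166667, d = −0.75 ln(1 − 0.222223) = 0.188487 ≈ 0.188.
taxon1–taxon3: 11/36 sites differ → p ≈ 0.305556, d = −0.75 ln(1 − 0.407408) = 0.392437 ≈ 0.392.
taxon2–taxon3: 11/36 sites differ → p ≈ 0.305556, d = −0.75 ln(1 − 0.407408) = 0.392437 ≈ 0.392.

d(taxon1,taxon2) = 0.188, d(taxon1,taxon3) = 0.392, d(taxon2,taxon3) = 0.392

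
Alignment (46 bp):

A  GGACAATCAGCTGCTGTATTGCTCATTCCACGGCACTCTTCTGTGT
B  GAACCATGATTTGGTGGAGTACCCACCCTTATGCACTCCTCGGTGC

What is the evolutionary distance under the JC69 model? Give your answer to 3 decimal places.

0.600

The sequences differ at 19 of 46 sites, so p = 19/46 ≈ 0.413043.
d = −(3/4) ln(1 − 4p/3) = −0.75 ln(1 − 0.550724) = −0.75 ln(0.449276)
  = −0.75 × (-0.800118) = 0.600089 substitutions/site.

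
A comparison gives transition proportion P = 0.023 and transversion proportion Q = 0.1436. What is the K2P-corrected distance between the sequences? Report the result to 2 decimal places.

Under the Kimura two-parameter model, d = −½ ln(1 − 2P − Q) − ¼ ln(1 − 2Q).
1 − 2P − Q = 0.8104, giving −½ ln(0.8104) = 0.105114.
1 − 2Q = 0.7128, giving −¼ ln(0.7128) = 0.084639.
d = 0.105114 + 0.084639 = 0.189753.

0.19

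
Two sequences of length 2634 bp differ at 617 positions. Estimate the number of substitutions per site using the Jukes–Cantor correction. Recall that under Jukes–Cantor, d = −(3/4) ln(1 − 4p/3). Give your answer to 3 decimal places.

p = 617/2634 ≈ 0.234244.
d = −(3/4) ln(1 − 4p/3) = −0.75 ln(1 − 0.312325) = −0.75 ln(0.687675)
  = −0.75 × (-0.374439) = 0.280829 substitutions/site.

0.281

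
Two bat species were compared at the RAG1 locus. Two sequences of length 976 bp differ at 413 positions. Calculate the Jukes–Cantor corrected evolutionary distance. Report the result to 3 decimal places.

0.623

p = 413/976 ≈ 0.423156.
d = −(3/4) ln(1 − 4p/3) = −0.75 ln(1 − 0.564208) = −0.75 ln(0.435792)
  = −0.75 × (-0.830590) = 0.622943 substitutions/site.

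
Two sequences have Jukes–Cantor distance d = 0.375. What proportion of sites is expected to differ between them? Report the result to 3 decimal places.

0.295

p = (3/4)(1 − e^(−4d/3)) = 0.75 × (1 − e^(-0.5)) = 0.75 × (1 − 0.606531) = 0.295102.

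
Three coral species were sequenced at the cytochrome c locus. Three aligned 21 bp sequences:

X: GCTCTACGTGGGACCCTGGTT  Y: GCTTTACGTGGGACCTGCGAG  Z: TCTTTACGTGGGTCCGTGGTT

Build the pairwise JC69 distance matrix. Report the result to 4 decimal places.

d(X,Y) = 0.3597, d(X,Z) = 0.2197, d(Y,Z) = 0.4408

X–Y: 6/21 sites differ → p ≈ 0.285714, d = −0.75 ln(1 − 0.380952) = 0.359679 ≈ 0.3597.
X–Z: 4/21 sites differ → p ≈ 0.190476, d = −0.75 ln(1 − 0.253968) = 0.219740 ≈ 0.2197.
Y–Z: 7/21 sites differ → p ≈ 0.333333, d = −0.75 ln(1 − 0.444444) = 0.440839 ≈ 0.4408.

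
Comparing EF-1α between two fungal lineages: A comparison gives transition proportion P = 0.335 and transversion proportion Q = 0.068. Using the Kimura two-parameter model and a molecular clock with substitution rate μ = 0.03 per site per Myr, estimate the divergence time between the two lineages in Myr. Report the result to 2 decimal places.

11.77

Under the Kimura two-parameter model, d = −½ ln(1 − 2P − Q) − ¼ ln(1 − 2Q).
1 − 2P − Q = 0.262, giving −½ ln(0.262) = 0.669705.
1 − 2Q = 0.864, giving −¼ ln(0.864) = 0.036546.
d = 0.669705 + 0.036546 = 0.706251.
Under a molecular clock d = 2μt, so t = d/(2μ) = 0.706251 / (2 × 0.03) = 11.77 Myr.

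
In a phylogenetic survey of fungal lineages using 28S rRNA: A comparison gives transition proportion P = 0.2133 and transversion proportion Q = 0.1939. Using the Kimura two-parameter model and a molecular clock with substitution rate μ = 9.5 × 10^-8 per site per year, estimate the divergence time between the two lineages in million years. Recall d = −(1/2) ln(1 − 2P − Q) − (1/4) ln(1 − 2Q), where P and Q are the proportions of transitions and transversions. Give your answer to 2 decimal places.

3.20

Under the Kimura two-parameter model, d = −½ ln(1 − 2P − Q) − ¼ ln(1 − 2Q).
1 − 2P − Q = 0.3795, giving −½ ln(0.3795) = 0.484450.
1 − 2Q = 0.6122, giving −¼ ln(0.6122) = 0.122674.
d = 0.484450 + 0.122674 = 0.607124.
Under a molecular clock d = 2μt, so t = d/(2μ) = 0.607124 / (2 × 9.5 × 10^-8) = 3.20 million years.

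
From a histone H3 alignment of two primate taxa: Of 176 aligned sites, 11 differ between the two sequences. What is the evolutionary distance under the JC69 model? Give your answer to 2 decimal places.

p = 11/176 = 0.0625.
d = −(3/4) ln(1 − 4p/3) = −0.75 ln(1 − 0.083333) = −0.75 ln(0.916667)
  = −0.75 × (-0.087011) = 0.065258 substitutions/site.

0.07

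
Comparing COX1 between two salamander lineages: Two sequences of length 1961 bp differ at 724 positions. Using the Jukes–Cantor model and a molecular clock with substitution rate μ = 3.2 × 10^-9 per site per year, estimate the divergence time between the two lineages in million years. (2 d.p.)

p = 724/1961 ≈ 0.369199.
d = −(3/4) ln(1 − 4p/3) = −0.75 ln(1 − 0.492265) = −0.75 ln(0.507735)
  = −0.75 × (-0.677796) = 0.508347 substitutions/site.
Under a molecular clock d = 2μt, so t = d/(2μ) = 0.508347 / (2 × 3.2 × 10^-9) = 79.43 million years.

79.43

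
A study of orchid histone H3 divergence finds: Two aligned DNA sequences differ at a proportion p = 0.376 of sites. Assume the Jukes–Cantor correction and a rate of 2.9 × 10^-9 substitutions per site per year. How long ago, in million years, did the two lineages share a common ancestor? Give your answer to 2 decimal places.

89.98

d = −(3/4) ln(1 − 4p/3) = −0.75 ln(1 − 0.501333) = −0.75 ln(0.498667)
  = −0.75 × (-0.695817) = 0.521863 substitutions/site.
Under a molecular clock d = 2μt, so t = d/(2μ) = 0.521863 / (2 × 2.9 × 10^-9) = 89.98 million years.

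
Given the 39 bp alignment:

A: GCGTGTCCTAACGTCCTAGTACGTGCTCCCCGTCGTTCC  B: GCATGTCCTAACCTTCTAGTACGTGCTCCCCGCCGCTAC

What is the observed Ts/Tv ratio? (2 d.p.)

2.00

Transitions are A↔G and C↔T; transversions are all other mismatches.
Transitions: 4. Transversions: 2.
R = 4/2 = 2.00.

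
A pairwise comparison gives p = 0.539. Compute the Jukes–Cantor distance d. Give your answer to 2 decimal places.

0.95

d = −(3/4) ln(1 − 4p/3) = −0.75 ln(1 − 0.718667) = −0.75 ln(0.281333)
  = −0.75 × (-1.268216) = 0.951162 substitutions/site.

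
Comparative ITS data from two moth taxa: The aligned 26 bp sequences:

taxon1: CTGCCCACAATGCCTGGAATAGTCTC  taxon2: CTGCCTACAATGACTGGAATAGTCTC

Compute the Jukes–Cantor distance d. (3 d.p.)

0.081

The sequences differ at 2 of 26 sites (6, 13), so p = 2/26 ≈ 0.076923.
d = −(3/4) ln(1 − 4p/3) = −0.75 ln(1 − 0.102564) = −0.75 ln(0.897436)
  = −0.75 × (-0.108213) = 0.081160 substitutions/site.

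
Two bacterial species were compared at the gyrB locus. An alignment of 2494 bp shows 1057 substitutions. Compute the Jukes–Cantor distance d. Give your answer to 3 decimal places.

p = 1057/2494 ≈ 0.423817.
d = −(3/4) ln(1 − 4p/3) = −0.75 ln(1 − 0.565089) = −0.75 ln(0.434911)
  = −0.75 × (-0.832614) = 0.624461 substitutions/site.

0.624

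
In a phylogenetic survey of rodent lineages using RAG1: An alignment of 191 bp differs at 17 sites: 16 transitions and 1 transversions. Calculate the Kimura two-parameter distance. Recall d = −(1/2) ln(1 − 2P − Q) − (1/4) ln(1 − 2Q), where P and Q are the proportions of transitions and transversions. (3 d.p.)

0.097

P = 16/191 ≈ 0.08377 and Q = 1/191 ≈ 0.005236.
Under the Kimura two-parameter model, d = −½ ln(1 − 2P − Q) − ¼ ln(1 − 2Q).
1 − 2P − Q = 0.827224, giving −½ ln(0.827224) = 0.094840.
1 − 2Q = 0.989528, giving −¼ ln(0.989528) = 0.002632.
d = 0.094840 + 0.002632 = 0.097472.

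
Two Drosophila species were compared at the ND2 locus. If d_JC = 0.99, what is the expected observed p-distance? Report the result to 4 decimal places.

0.5496

p = (3/4)(1 − e^(−4d/3)) = 0.75 × (1 − e^(-1.32)) = 0.75 × (1 − 0.267135) = 0.549649.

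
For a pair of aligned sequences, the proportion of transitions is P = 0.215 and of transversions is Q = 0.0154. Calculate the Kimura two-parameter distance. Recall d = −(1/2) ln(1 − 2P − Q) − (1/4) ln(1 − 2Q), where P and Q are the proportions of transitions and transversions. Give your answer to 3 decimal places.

Under the Kimura two-parameter model, d = −½ ln(1 − 2P − Q) − ¼ ln(1 − 2Q).
1 − 2P − Q = 0.5546, giving −½ ln(0.5546) = 0.294754.
1 − 2Q = 0.9692, giving −¼ ln(0.9692) = 0.007821.
d = 0.294754 + 0.007821 = 0.302575.

0.303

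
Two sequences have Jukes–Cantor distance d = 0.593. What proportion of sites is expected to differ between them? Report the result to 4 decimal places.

0.4098

p = (3/4)(1 − e^(−4d/3)) = 0.75 × (1 − e^(-0.790667)) = 0.75 × (1 − 0.453542) = 0.409844.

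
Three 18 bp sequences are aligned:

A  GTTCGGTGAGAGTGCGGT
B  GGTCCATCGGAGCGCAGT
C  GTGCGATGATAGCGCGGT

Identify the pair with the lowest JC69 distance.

A–B: 7/18 differ, p = 0.389, d = 0.548.
A–C: 4/18 differ, p = 0.222, d = 0.264.
B–C: 7/18 differ, p = 0.389, d = 0.548.
The smallest distance is between A and C.

A and C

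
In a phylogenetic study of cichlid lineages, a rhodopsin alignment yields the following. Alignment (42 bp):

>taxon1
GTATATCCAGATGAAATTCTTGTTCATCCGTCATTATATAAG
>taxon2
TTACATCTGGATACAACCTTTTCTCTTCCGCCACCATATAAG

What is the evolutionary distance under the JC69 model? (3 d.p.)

The sequences differ at 15 of 42 sites, so p = 15/42 ≈ 0.357143.
d = −(3/4) ln(1 − 4p/3) = −0.75 ln(1 − 0.476191) = −0.75 ln(0.523809)
  = −0.75 × (-0.646628) = 0.484971 substitutions/site.

0.485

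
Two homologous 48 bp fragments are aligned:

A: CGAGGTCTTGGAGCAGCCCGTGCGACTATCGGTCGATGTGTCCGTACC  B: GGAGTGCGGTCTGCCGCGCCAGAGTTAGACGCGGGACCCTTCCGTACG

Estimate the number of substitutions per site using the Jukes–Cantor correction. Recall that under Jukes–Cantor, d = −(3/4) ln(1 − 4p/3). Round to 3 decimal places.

0.961

The sequences differ at 26 of 48 sites, so p = 26/48 ≈ 0.541667.
d = −(3/4) ln(1 − 4p/3) = −0.75 ln(1 − 0.722223) = −0.75 ln(0.277777)
  = −0.75 × (-1.280937) = 0.960703 substitutions/site.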